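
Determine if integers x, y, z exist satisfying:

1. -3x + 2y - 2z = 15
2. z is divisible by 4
Yes

Take x = 1, y = 9, z = 0. Substituting into each constraint:
  (1) -3(1) + 2(9) - 2(0) = 15 ✓
  (2) 0 = 4 × 0, remainder 0 ✓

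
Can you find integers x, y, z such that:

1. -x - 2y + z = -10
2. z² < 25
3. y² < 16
Yes

Take x = 6, y = 2, z = 0. Substituting into each constraint:
  (1) (-6) - 2(2) + 0 = -10 ✓
  (2) z² = (0)² = 0, and 0 < 25 ✓
  (3) y² = (2)² = 4, and 4 < 16 ✓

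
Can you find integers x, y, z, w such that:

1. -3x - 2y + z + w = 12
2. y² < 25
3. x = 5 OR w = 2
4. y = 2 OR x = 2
Yes

Take x = 2, y = 0, z = 16, w = 2. Substituting into each constraint:
  (1) -3(2) - 2(0) + 16 + 2 = 12 ✓
  (2) y² = (0)² = 0, and 0 < 25 ✓
  (3) w = 2, target 2 ✓ (second branch holds)
  (4) x = 2, target 2 ✓ (second branch holds)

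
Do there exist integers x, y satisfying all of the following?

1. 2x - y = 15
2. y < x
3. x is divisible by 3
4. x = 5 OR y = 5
No

A contradictory subset is {2x - y = 15, x is divisible by 3, x = 5 OR y = 5}. No integer assignment can satisfy these jointly:

  - 2x - y = 15: is a linear equation tying the variables together
  - x is divisible by 3: restricts x to multiples of 3
  - x = 5 OR y = 5: forces a choice: either x = 5 or y = 5

Split on the disjunction (x = 5 OR y = 5):
  • If x = 5: this contradicts the divisibility constraint — 5 is not a multiple of 3.
  • If y = 5: with y = 5, writing x = 3x', every remaining term of the linear equation is divisible by 6, so the left side is ≡ 0 (mod 6); but the right side 20 ≡ 2 (mod 6). No integers can satisfy it.
Both branches are infeasible, so the system has no integer solution.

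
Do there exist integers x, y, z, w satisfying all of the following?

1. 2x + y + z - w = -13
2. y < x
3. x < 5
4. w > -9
Yes

Take x = 1, y = 0, z = -15, w = 0. Substituting into each constraint:
  (1) 2(1) + 0 + (-15) + 0 = -13 ✓
  (2) 0 < 1 ✓
  (3) 1 < 5 ✓
  (4) 0 > -9 ✓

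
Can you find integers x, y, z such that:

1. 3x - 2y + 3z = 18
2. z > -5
Yes

Take x = 0, y = 0, z = 6. Substituting into each constraint:
  (1) 3(0) - 2(0) + 3(6) = 18 ✓
  (2) 6 > -5 ✓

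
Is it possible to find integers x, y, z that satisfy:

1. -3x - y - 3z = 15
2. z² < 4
Yes

Take x = -5, y = 0, z = 0. Substituting into each constraint:
  (1) -3(-5) + 0 - 3(0) = 15 ✓
  (2) z² = (0)² = 0, and 0 < 4 ✓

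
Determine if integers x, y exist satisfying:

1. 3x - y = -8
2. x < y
Yes

Take x = -2, y = 2. Substituting into each constraint:
  (1) 3(-2) + (-2) = -8 ✓
  (2) -2 < 2 ✓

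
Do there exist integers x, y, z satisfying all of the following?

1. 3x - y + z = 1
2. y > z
Yes

Take x = 1, y = 0, z = -2. Substituting into each constraint:
  (1) 3(1) + 0 + (-2) = 1 ✓
  (2) 0 > -2 ✓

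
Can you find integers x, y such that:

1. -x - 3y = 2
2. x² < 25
Yes

Take x = 1, y = -1. Substituting into each constraint:
  (1) (-1) - 3(-1) = 2 ✓
  (2) x² = (1)² = 1, and 1 < 25 ✓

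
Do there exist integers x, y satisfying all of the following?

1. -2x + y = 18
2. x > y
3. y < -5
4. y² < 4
No

A contradictory subset is {y < -5, y² < 4}. No integer assignment can satisfy these jointly:

  - y < -5: bounds one variable relative to a constant
  - y² < 4: restricts y to |y| ≤ 1

Direct contradiction: the bounds on y require y ≥ -1 and y ≤ -6 simultaneously, which is empty.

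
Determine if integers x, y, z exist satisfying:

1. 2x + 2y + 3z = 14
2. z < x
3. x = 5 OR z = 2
Yes

Take x = 5, y = 2, z = 0. Substituting into each constraint:
  (1) 2(5) + 2(2) + 3(0) = 14 ✓
  (2) 0 < 5 ✓
  (3) x = 5, target 5 ✓ (first branch holds)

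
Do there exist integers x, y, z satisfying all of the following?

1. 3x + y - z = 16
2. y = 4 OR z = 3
Yes

Take x = 6, y = 4, z = 6. Substituting into each constraint:
  (1) 3(6) + 4 + (-6) = 16 ✓
  (2) y = 4, target 4 ✓ (first branch holds)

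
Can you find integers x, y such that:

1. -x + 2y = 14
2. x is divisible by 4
Yes

Take x = 0, y = 7. Substituting into each constraint:
  (1) 0 + 2(7) = 14 ✓
  (2) 0 = 4 × 0, remainder 0 ✓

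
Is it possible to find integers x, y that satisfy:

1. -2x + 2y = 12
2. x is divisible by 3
Yes

Take x = 0, y = 6. Substituting into each constraint:
  (1) -2(0) + 2(6) = 12 ✓
  (2) 0 = 3 × 0, remainder 0 ✓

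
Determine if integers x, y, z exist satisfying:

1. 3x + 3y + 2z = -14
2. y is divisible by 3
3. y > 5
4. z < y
Yes

Take x = -12, y = 6, z = 2. Substituting into each constraint:
  (1) 3(-12) + 3(6) + 2(2) = -14 ✓
  (2) 6 = 3 × 2, remainder 0 ✓
  (3) 6 > 5 ✓
  (4) 2 < 6 ✓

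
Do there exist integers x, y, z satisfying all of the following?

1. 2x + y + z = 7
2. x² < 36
Yes

Take x = 0, y = 0, z = 7. Substituting into each constraint:
  (1) 2(0) + 0 + 7 = 7 ✓
  (2) x² = (0)² = 0, and 0 < 36 ✓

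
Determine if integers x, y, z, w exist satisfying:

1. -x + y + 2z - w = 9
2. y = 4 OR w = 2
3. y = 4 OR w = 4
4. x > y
Yes

Take x = 6, y = 4, z = 7, w = 3. Substituting into each constraint:
  (1) (-6) + 4 + 2(7) + (-3) = 9 ✓
  (2) y = 4, target 4 ✓ (first branch holds)
  (3) y = 4, target 4 ✓ (first branch holds)
  (4) 6 > 4 ✓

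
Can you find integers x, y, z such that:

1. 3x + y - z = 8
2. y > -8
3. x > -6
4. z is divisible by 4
Yes

Take x = 2, y = 2, z = 0. Substituting into each constraint:
  (1) 3(2) + 2 + 0 = 8 ✓
  (2) 2 > -8 ✓
  (3) 2 > -6 ✓
  (4) 0 = 4 × 0, remainder 0 ✓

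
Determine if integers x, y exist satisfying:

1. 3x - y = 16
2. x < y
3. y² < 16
No

The full constraint system is jointly infeasible over the integers. Each constraint and what it forces:

  - 3x - y = 16: is a linear equation tying the variables together
  - x < y: bounds one variable relative to another variable
  - y² < 16: restricts y to |y| ≤ 3

Propagating the comparison: x < y and y ≤ 3 give x ≤ 2. Range argument: with x ∈ [−∞, 2], y ∈ [-3, 3], the left side of the equation is at most 9, but the right side is 16 > 9. No integer solution exists.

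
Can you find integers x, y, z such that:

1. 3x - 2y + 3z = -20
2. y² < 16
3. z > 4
Yes

Take x = -11, y = 1, z = 5. Substituting into each constraint:
  (1) 3(-11) - 2(1) + 3(5) = -20 ✓
  (2) y² = (1)² = 1, and 1 < 16 ✓
  (3) 5 > 4 ✓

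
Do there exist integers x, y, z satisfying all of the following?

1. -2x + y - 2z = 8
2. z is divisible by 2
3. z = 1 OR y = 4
Yes

Take x = -2, y = 4, z = 0. Substituting into each constraint:
  (1) -2(-2) + 4 - 2(0) = 8 ✓
  (2) 0 = 2 × 0, remainder 0 ✓
  (3) y = 4, target 4 ✓ (second branch holds)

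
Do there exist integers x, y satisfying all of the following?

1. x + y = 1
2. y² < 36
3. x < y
Yes

Take x = 0, y = 1. Substituting into each constraint:
  (1) 0 + 1 = 1 ✓
  (2) y² = (1)² = 1, and 1 < 36 ✓
  (3) 0 < 1 ✓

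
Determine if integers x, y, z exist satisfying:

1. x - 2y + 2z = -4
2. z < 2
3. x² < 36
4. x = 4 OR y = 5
Yes

Take x = 4, y = 4, z = 0. Substituting into each constraint:
  (1) 4 - 2(4) + 2(0) = -4 ✓
  (2) 0 < 2 ✓
  (3) x² = (4)² = 16, and 16 < 36 ✓
  (4) x = 4, target 4 ✓ (first branch holds)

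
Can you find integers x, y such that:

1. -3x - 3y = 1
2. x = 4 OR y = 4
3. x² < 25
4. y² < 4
No

Even the single constraint (-3x - 3y = 1) is infeasible over the integers.

  - -3x - 3y = 1: every term on the left is divisible by 3, so the LHS ≡ 0 (mod 3), but the RHS 1 is not — no integer solution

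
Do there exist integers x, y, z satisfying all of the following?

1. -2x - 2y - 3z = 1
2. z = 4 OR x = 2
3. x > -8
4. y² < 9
Yes

Take x = 2, y = 2, z = -3. Substituting into each constraint:
  (1) -2(2) - 2(2) - 3(-3) = 1 ✓
  (2) x = 2, target 2 ✓ (second branch holds)
  (3) 2 > -8 ✓
  (4) y² = (2)² = 4, and 4 < 9 ✓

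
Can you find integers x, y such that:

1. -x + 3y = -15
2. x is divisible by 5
Yes

Take x = 0, y = -5. Substituting into each constraint:
  (1) 0 + 3(-5) = -15 ✓
  (2) 0 = 5 × 0, remainder 0 ✓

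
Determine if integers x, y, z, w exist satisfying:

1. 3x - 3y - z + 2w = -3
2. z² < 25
Yes

Take x = 0, y = 0, z = 3, w = 0. Substituting into each constraint:
  (1) 3(0) - 3(0) + (-3) + 2(0) = -3 ✓
  (2) z² = (3)² = 9, and 9 < 25 ✓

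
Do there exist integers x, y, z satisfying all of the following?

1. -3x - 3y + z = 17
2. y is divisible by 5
Yes

Take x = 0, y = 0, z = 17. Substituting into each constraint:
  (1) -3(0) - 3(0) + 17 = 17 ✓
  (2) 0 = 5 × 0, remainder 0 ✓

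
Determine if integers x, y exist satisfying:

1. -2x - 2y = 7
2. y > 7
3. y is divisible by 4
No

Even the single constraint (-2x - 2y = 7) is infeasible over the integers.

  - -2x - 2y = 7: every term on the left is divisible by 2, so the LHS ≡ 0 (mod 2), but the RHS 7 is not — no integer solution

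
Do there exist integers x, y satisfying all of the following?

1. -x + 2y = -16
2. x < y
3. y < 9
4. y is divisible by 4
Yes

Take x = -24, y = -20. Substituting into each constraint:
  (1) 24 + 2(-20) = -16 ✓
  (2) -24 < -20 ✓
  (3) -20 < 9 ✓
  (4) -20 = 4 × -5, remainder 0 ✓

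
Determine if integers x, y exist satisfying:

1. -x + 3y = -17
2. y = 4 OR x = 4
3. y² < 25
Yes

Take x = 29, y = 4. Substituting into each constraint:
  (1) (-29) + 3(4) = -17 ✓
  (2) y = 4, target 4 ✓ (first branch holds)
  (3) y² = (4)² = 16, and 16 < 25 ✓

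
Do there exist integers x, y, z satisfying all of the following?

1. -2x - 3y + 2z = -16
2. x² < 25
Yes

Take x = 2, y = 4, z = 0. Substituting into each constraint:
  (1) -2(2) - 3(4) + 2(0) = -16 ✓
  (2) x² = (2)² = 4, and 4 < 25 ✓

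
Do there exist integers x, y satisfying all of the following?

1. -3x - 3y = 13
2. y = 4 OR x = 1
No

Even the single constraint (-3x - 3y = 13) is infeasible over the integers.

  - -3x - 3y = 13: every term on the left is divisible by 3, so the LHS ≡ 0 (mod 3), but the RHS 13 is not — no integer solution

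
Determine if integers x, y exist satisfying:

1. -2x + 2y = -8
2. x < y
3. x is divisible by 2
No

A contradictory subset is {-2x + 2y = -8, x < y}. No integer assignment can satisfy these jointly:

  - -2x + 2y = -8: is a linear equation tying the variables together
  - x < y: bounds one variable relative to another variable

From the equation, x − y = 4, i.e. y − x = -4; but y > x requires y − x ≥ 1. Contradiction.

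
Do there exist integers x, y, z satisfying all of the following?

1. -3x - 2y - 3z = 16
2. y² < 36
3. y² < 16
Yes

Take x = 0, y = 1, z = -6. Substituting into each constraint:
  (1) -3(0) - 2(1) - 3(-6) = 16 ✓
  (2) y² = (1)² = 1, and 1 < 36 ✓
  (3) y² = (1)² = 1, and 1 < 16 ✓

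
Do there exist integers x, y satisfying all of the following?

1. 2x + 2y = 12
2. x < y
Yes

Take x = 2, y = 4. Substituting into each constraint:
  (1) 2(2) + 2(4) = 12 ✓
  (2) 2 < 4 ✓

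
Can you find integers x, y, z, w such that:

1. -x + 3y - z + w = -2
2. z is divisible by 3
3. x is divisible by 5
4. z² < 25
Yes

Take x = 0, y = -1, z = 0, w = 1. Substituting into each constraint:
  (1) 0 + 3(-1) + 0 + 1 = -2 ✓
  (2) 0 = 3 × 0, remainder 0 ✓
  (3) 0 = 5 × 0, remainder 0 ✓
  (4) z² = (0)² = 0, and 0 < 25 ✓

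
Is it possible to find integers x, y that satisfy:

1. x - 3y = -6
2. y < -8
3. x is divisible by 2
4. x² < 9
No

A contradictory subset is {x - 3y = -6, y < -8, x² < 9}. No integer assignment can satisfy these jointly:

  - x - 3y = -6: is a linear equation tying the variables together
  - y < -8: bounds one variable relative to a constant
  - x² < 9: restricts x to |x| ≤ 2

Range argument: with x ∈ [-2, 2], y ∈ [−∞, -9], the left side of the equation is at least 25, but the right side is -6 < 25. No integer solution exists.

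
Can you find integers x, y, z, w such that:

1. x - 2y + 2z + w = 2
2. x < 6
Yes

Take x = 0, y = -1, z = 0, w = 0. Substituting into each constraint:
  (1) 0 - 2(-1) + 2(0) + 0 = 2 ✓
  (2) 0 < 6 ✓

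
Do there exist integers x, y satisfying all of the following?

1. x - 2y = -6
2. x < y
Yes

Take x = 4, y = 5. Substituting into each constraint:
  (1) 4 - 2(5) = -6 ✓
  (2) 4 < 5 ✓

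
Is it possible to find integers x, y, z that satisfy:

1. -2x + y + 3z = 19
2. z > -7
Yes

Take x = 1, y = 0, z = 7. Substituting into each constraint:
  (1) -2(1) + 0 + 3(7) = 19 ✓
  (2) 7 > -7 ✓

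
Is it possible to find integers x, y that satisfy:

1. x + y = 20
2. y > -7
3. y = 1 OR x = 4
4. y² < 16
Yes

Take x = 19, y = 1. Substituting into each constraint:
  (1) 19 + 1 = 20 ✓
  (2) 1 > -7 ✓
  (3) y = 1, target 1 ✓ (first branch holds)
  (4) y² = (1)² = 1, and 1 < 16 ✓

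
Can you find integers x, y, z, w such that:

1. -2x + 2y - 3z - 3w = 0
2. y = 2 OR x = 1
Yes

Take x = 2, y = 2, z = 0, w = 0. Substituting into each constraint:
  (1) -2(2) + 2(2) - 3(0) - 3(0) = 0 ✓
  (2) y = 2, target 2 ✓ (first branch holds)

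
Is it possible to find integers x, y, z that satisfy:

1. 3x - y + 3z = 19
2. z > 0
Yes

Take x = 0, y = -16, z = 1. Substituting into each constraint:
  (1) 3(0) + 16 + 3(1) = 19 ✓
  (2) 1 > 0 ✓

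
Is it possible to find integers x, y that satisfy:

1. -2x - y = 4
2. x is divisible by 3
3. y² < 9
Yes

Take x = -3, y = 2. Substituting into each constraint:
  (1) -2(-3) + (-2) = 4 ✓
  (2) -3 = 3 × -1, remainder 0 ✓
  (3) y² = (2)² = 4, and 4 < 9 ✓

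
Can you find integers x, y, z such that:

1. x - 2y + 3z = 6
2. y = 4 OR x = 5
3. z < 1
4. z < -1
Yes

Take x = 20, y = 4, z = -2. Substituting into each constraint:
  (1) 20 - 2(4) + 3(-2) = 6 ✓
  (2) y = 4, target 4 ✓ (first branch holds)
  (3) -2 < 1 ✓
  (4) -2 < -1 ✓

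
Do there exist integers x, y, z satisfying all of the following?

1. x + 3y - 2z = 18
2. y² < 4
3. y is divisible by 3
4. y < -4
No

A contradictory subset is {y² < 4, y < -4}. No integer assignment can satisfy these jointly:

  - y² < 4: restricts y to |y| ≤ 1
  - y < -4: bounds one variable relative to a constant

Direct contradiction: the bounds on y require y ≥ -1 and y ≤ -5 simultaneously, which is empty.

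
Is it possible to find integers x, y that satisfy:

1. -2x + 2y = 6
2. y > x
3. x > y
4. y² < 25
No

A contradictory subset is {y > x, x > y}. No integer assignment can satisfy these jointly:

  - y > x: bounds one variable relative to another variable
  - x > y: bounds one variable relative to another variable

Direct contradiction: y > x and x > y cannot both hold.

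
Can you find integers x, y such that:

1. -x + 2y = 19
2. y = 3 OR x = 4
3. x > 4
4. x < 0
No

A contradictory subset is {x > 4, x < 0}. No integer assignment can satisfy these jointly:

  - x > 4: bounds one variable relative to a constant
  - x < 0: bounds one variable relative to a constant

Direct contradiction: the bounds on x require x ≥ 5 and x ≤ -1 simultaneously, which is empty.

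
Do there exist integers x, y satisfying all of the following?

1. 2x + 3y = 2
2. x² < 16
Yes

Take x = 1, y = 0. Substituting into each constraint:
  (1) 2(1) + 3(0) = 2 ✓
  (2) x² = (1)² = 1, and 1 < 16 ✓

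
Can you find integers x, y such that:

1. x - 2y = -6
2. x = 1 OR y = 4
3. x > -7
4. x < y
Yes

Take x = 2, y = 4. Substituting into each constraint:
  (1) 2 - 2(4) = -6 ✓
  (2) y = 4, target 4 ✓ (second branch holds)
  (3) 2 > -7 ✓
  (4) 2 < 4 ✓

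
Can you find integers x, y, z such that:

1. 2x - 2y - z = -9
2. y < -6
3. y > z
Yes

Take x = -17, y = -8, z = -9. Substituting into each constraint:
  (1) 2(-17) - 2(-8) + 9 = -9 ✓
  (2) -8 < -6 ✓
  (3) -8 > -9 ✓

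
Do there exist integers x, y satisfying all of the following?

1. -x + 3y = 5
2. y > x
Yes

Take x = 1, y = 2. Substituting into each constraint:
  (1) (-1) + 3(2) = 5 ✓
  (2) 2 > 1 ✓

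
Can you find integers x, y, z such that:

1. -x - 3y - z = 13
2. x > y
Yes

Take x = 0, y = -1, z = -10. Substituting into each constraint:
  (1) 0 - 3(-1) + 10 = 13 ✓
  (2) 0 > -1 ✓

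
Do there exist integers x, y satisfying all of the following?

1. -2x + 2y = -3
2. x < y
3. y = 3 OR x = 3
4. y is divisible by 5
No

Even the single constraint (-2x + 2y = -3) is infeasible over the integers.

  - -2x + 2y = -3: every term on the left is divisible by 2, so the LHS ≡ 0 (mod 2), but the RHS -3 is not — no integer solution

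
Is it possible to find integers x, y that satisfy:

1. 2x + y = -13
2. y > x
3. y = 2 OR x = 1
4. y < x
No

A contradictory subset is {y > x, y < x}. No integer assignment can satisfy these jointly:

  - y > x: bounds one variable relative to another variable
  - y < x: bounds one variable relative to another variable

Direct contradiction: y > x and x > y cannot both hold.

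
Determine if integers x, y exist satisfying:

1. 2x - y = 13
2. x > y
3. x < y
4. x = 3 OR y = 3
No

A contradictory subset is {x > y, x < y}. No integer assignment can satisfy these jointly:

  - x > y: bounds one variable relative to another variable
  - x < y: bounds one variable relative to another variable

Direct contradiction: x > y and y > x cannot both hold.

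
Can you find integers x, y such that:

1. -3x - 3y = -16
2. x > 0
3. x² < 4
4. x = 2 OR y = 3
No

Even the single constraint (-3x - 3y = -16) is infeasible over the integers.

  - -3x - 3y = -16: every term on the left is divisible by 3, so the LHS ≡ 0 (mod 3), but the RHS -16 is not — no integer solution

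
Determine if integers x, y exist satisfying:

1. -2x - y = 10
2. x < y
Yes

Take x = -4, y = -2. Substituting into each constraint:
  (1) -2(-4) + 2 = 10 ✓
  (2) -4 < -2 ✓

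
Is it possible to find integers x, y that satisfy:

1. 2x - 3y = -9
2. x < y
Yes

Take x = 0, y = 3. Substituting into each constraint:
  (1) 2(0) - 3(3) = -9 ✓
  (2) 0 < 3 ✓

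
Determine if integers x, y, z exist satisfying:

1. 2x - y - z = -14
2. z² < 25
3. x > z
Yes

Take x = 0, y = 15, z = -1. Substituting into each constraint:
  (1) 2(0) + (-15) + 1 = -14 ✓
  (2) z² = (-1)² = 1, and 1 < 25 ✓
  (3) 0 > -1 ✓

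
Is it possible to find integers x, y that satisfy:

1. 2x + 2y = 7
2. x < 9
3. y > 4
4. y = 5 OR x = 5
No

Even the single constraint (2x + 2y = 7) is infeasible over the integers.

  - 2x + 2y = 7: every term on the left is divisible by 2, so the LHS ≡ 0 (mod 2), but the RHS 7 is not — no integer solution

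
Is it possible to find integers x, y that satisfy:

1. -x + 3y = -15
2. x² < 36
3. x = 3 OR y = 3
Yes

Take x = 3, y = -4. Substituting into each constraint:
  (1) (-3) + 3(-4) = -15 ✓
  (2) x² = (3)² = 9, and 9 < 36 ✓
  (3) x = 3, target 3 ✓ (first branch holds)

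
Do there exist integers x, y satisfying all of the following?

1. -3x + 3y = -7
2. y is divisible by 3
No

Even the single constraint (-3x + 3y = -7) is infeasible over the integers.

  - -3x + 3y = -7: every term on the left is divisible by 3, so the LHS ≡ 0 (mod 3), but the RHS -7 is not — no integer solution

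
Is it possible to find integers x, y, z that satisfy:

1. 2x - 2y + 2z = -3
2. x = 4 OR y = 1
No

Even the single constraint (2x - 2y + 2z = -3) is infeasible over the integers.

  - 2x - 2y + 2z = -3: every term on the left is divisible by 2, so the LHS ≡ 0 (mod 2), but the RHS -3 is not — no integer solution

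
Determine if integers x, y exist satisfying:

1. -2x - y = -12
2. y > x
Yes

Take x = 3, y = 6. Substituting into each constraint:
  (1) -2(3) + (-6) = -12 ✓
  (2) 6 > 3 ✓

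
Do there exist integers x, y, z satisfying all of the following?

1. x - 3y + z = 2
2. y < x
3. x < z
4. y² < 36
Yes

Take x = 2, y = 1, z = 3. Substituting into each constraint:
  (1) 2 - 3(1) + 3 = 2 ✓
  (2) 1 < 2 ✓
  (3) 2 < 3 ✓
  (4) y² = (1)² = 1, and 1 < 36 ✓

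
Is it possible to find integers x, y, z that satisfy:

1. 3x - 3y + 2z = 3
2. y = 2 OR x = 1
Yes

Take x = 1, y = 0, z = 0. Substituting into each constraint:
  (1) 3(1) - 3(0) + 2(0) = 3 ✓
  (2) x = 1, target 1 ✓ (second branch holds)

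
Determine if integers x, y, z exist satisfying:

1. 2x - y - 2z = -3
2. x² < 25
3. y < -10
Yes

Take x = 0, y = -11, z = 7. Substituting into each constraint:
  (1) 2(0) + 11 - 2(7) = -3 ✓
  (2) x² = (0)² = 0, and 0 < 25 ✓
  (3) -11 < -10 ✓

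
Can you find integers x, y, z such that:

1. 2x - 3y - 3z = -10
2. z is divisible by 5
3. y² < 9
Yes

Take x = -8, y = -2, z = 0. Substituting into each constraint:
  (1) 2(-8) - 3(-2) - 3(0) = -10 ✓
  (2) 0 = 5 × 0, remainder 0 ✓
  (3) y² = (-2)² = 4, and 4 < 9 ✓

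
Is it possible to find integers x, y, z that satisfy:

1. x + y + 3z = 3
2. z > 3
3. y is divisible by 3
Yes

Take x = -9, y = 0, z = 4. Substituting into each constraint:
  (1) (-9) + 0 + 3(4) = 3 ✓
  (2) 4 > 3 ✓
  (3) 0 = 3 × 0, remainder 0 ✓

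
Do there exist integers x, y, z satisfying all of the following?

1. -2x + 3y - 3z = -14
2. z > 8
Yes

Take x = -5, y = 1, z = 9. Substituting into each constraint:
  (1) -2(-5) + 3(1) - 3(9) = -14 ✓
  (2) 9 > 8 ✓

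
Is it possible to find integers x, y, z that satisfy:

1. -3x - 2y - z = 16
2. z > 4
Yes

Take x = 0, y = -11, z = 6. Substituting into each constraint:
  (1) -3(0) - 2(-11) + (-6) = 16 ✓
  (2) 6 > 4 ✓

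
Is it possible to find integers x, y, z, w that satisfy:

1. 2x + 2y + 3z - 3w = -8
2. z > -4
Yes

Take x = 0, y = -4, z = 0, w = 0. Substituting into each constraint:
  (1) 2(0) + 2(-4) + 3(0) - 3(0) = -8 ✓
  (2) 0 > -4 ✓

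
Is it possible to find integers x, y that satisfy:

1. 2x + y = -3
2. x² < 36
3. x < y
Yes

Take x = -2, y = 1. Substituting into each constraint:
  (1) 2(-2) + 1 = -3 ✓
  (2) x² = (-2)² = 4, and 4 < 36 ✓
  (3) -2 < 1 ✓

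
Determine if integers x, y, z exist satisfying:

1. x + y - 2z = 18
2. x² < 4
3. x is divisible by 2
Yes

Take x = 0, y = 0, z = -9. Substituting into each constraint:
  (1) 0 + 0 - 2(-9) = 18 ✓
  (2) x² = (0)² = 0, and 0 < 4 ✓
  (3) 0 = 2 × 0, remainder 0 ✓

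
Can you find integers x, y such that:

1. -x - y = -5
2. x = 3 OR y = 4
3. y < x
Yes

Take x = 3, y = 2. Substituting into each constraint:
  (1) (-3) + (-2) = -5 ✓
  (2) x = 3, target 3 ✓ (first branch holds)
  (3) 2 < 3 ✓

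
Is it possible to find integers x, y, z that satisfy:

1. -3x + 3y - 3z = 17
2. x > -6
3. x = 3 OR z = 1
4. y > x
No

Even the single constraint (-3x + 3y - 3z = 17) is infeasible over the integers.

  - -3x + 3y - 3z = 17: every term on the left is divisible by 3, so the LHS ≡ 0 (mod 3), but the RHS 17 is not — no integer solution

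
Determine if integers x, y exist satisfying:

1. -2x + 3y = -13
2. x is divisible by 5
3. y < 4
Yes

Take x = 5, y = -1. Substituting into each constraint:
  (1) -2(5) + 3(-1) = -13 ✓
  (2) 5 = 5 × 1, remainder 0 ✓
  (3) -1 < 4 ✓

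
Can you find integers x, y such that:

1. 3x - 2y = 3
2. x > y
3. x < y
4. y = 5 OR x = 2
No

A contradictory subset is {x > y, x < y}. No integer assignment can satisfy these jointly:

  - x > y: bounds one variable relative to another variable
  - x < y: bounds one variable relative to another variable

Direct contradiction: x > y and y > x cannot both hold.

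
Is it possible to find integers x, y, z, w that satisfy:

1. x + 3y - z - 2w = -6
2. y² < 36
Yes

Take x = -6, y = 0, z = 0, w = 0. Substituting into each constraint:
  (1) (-6) + 3(0) + 0 - 2(0) = -6 ✓
  (2) y² = (0)² = 0, and 0 < 36 ✓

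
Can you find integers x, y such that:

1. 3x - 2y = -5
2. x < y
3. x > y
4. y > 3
No

A contradictory subset is {x < y, x > y}. No integer assignment can satisfy these jointly:

  - x < y: bounds one variable relative to another variable
  - x > y: bounds one variable relative to another variable

Direct contradiction: y > x and x > y cannot both hold.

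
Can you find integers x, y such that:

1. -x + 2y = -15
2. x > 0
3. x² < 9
Yes

Take x = 1, y = -7. Substituting into each constraint:
  (1) (-1) + 2(-7) = -15 ✓
  (2) 1 > 0 ✓
  (3) x² = (1)² = 1, and 1 < 9 ✓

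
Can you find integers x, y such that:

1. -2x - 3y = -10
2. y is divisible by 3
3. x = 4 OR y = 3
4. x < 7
No

A contradictory subset is {-2x - 3y = -10, x = 4 OR y = 3}. No integer assignment can satisfy these jointly:

  - -2x - 3y = -10: is a linear equation tying the variables together
  - x = 4 OR y = 3: forces a choice: either x = 4 or y = 3

Split on the disjunction (x = 4 OR y = 3):
  • If x = 4: with x = 4, every remaining term of the linear equation is divisible by 3, so the left side is ≡ 0 (mod 3); but the right side -2 ≡ 1 (mod 3). No integers can satisfy it.
  • If y = 3: with y = 3, every remaining term of the linear equation is divisible by 2, so the left side is ≡ 0 (mod 2); but the right side -1 ≡ 1 (mod 2). No integers can satisfy it.
Both branches are infeasible, so the system has no integer solution.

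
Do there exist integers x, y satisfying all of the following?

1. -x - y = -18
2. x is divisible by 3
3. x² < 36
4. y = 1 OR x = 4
No

A contradictory subset is {-x - y = -18, x is divisible by 3, y = 1 OR x = 4}. No integer assignment can satisfy these jointly:

  - -x - y = -18: is a linear equation tying the variables together
  - x is divisible by 3: restricts x to multiples of 3
  - y = 1 OR x = 4: forces a choice: either y = 1 or x = 4

Split on the disjunction (y = 1 OR x = 4):
  • If y = 1: with y = 1, writing x = 3x', every remaining term of the linear equation is divisible by 3, so the left side is ≡ 0 (mod 3); but the right side -17 ≡ 1 (mod 3). No integers can satisfy it.
  • If x = 4: this contradicts the divisibility constraint — 4 is not a multiple of 3.
Both branches are infeasible, so the system has no integer solution.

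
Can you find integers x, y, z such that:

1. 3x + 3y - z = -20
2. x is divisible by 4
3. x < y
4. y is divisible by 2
Yes

Take x = 0, y = 2, z = 26. Substituting into each constraint:
  (1) 3(0) + 3(2) + (-26) = -20 ✓
  (2) 0 = 4 × 0, remainder 0 ✓
  (3) 0 < 2 ✓
  (4) 2 = 2 × 1, remainder 0 ✓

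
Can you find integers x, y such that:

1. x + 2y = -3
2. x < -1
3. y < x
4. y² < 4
No

A contradictory subset is {x + 2y = -3, x < -1, y < x}. No integer assignment can satisfy these jointly:

  - x + 2y = -3: is a linear equation tying the variables together
  - x < -1: bounds one variable relative to a constant
  - y < x: bounds one variable relative to another variable

Propagating the comparison: y < x and x ≤ -2 give y ≤ -3. Range argument: with x ∈ [−∞, -2], y ∈ [−∞, -3], the left side of the equation is at most -8, but the right side is -3 > -8. No integer solution exists.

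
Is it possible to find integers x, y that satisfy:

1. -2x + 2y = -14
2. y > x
No

The full constraint system is jointly infeasible over the integers. Each constraint and what it forces:

  - -2x + 2y = -14: is a linear equation tying the variables together
  - y > x: bounds one variable relative to another variable

From the equation, x − y = 7, i.e. y − x = -7; but y > x requires y − x ≥ 1. Contradiction.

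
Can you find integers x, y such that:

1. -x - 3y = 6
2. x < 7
Yes

Take x = 0, y = -2. Substituting into each constraint:
  (1) 0 - 3(-2) = 6 ✓
  (2) 0 < 7 ✓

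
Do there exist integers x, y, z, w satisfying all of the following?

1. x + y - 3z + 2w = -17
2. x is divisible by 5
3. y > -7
Yes

Take x = 0, y = -5, z = 4, w = 0. Substituting into each constraint:
  (1) 0 + (-5) - 3(4) + 2(0) = -17 ✓
  (2) 0 = 5 × 0, remainder 0 ✓
  (3) -5 > -7 ✓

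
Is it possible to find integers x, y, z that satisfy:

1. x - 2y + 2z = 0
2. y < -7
Yes

Take x = 0, y = -8, z = -8. Substituting into each constraint:
  (1) 0 - 2(-8) + 2(-8) = 0 ✓
  (2) -8 < -7 ✓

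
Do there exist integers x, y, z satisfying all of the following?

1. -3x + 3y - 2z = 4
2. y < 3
Yes

Take x = 0, y = 0, z = -2. Substituting into each constraint:
  (1) -3(0) + 3(0) - 2(-2) = 4 ✓
  (2) 0 < 3 ✓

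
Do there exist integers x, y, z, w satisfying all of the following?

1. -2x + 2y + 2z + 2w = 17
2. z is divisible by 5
No

Even the single constraint (-2x + 2y + 2z + 2w = 17) is infeasible over the integers.

  - -2x + 2y + 2z + 2w = 17: every term on the left is divisible by 2, so the LHS ≡ 0 (mod 2), but the RHS 17 is not — no integer solution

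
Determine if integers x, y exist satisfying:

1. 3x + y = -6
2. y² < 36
Yes

Take x = -2, y = 0. Substituting into each constraint:
  (1) 3(-2) + 0 = -6 ✓
  (2) y² = (0)² = 0, and 0 < 36 ✓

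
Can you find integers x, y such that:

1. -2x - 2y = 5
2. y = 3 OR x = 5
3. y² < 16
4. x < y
No

Even the single constraint (-2x - 2y = 5) is infeasible over the integers.

  - -2x - 2y = 5: every term on the left is divisible by 2, so the LHS ≡ 0 (mod 2), but the RHS 5 is not — no integer solution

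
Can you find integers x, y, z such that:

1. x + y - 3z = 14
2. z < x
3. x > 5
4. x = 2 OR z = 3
Yes

Take x = 6, y = 17, z = 3. Substituting into each constraint:
  (1) 6 + 17 - 3(3) = 14 ✓
  (2) 3 < 6 ✓
  (3) 6 > 5 ✓
  (4) z = 3, target 3 ✓ (second branch holds)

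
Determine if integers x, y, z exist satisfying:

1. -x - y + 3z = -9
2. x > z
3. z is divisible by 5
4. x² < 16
Yes

Take x = 1, y = 8, z = 0. Substituting into each constraint:
  (1) (-1) + (-8) + 3(0) = -9 ✓
  (2) 1 > 0 ✓
  (3) 0 = 5 × 0, remainder 0 ✓
  (4) x² = (1)² = 1, and 1 < 16 ✓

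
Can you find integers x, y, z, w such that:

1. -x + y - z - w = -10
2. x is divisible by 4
Yes

Take x = 0, y = 0, z = 10, w = 0. Substituting into each constraint:
  (1) 0 + 0 + (-10) + 0 = -10 ✓
  (2) 0 = 4 × 0, remainder 0 ✓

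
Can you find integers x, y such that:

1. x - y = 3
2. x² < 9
Yes

Take x = 0, y = -3. Substituting into each constraint:
  (1) 0 + 3 = 3 ✓
  (2) x² = (0)² = 0, and 0 < 9 ✓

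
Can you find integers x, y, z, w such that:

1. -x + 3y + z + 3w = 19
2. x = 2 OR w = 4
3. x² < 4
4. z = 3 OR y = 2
Yes

Take x = -1, y = 1, z = 3, w = 4. Substituting into each constraint:
  (1) 1 + 3(1) + 3 + 3(4) = 19 ✓
  (2) w = 4, target 4 ✓ (second branch holds)
  (3) x² = (-1)² = 1, and 1 < 4 ✓
  (4) z = 3, target 3 ✓ (first branch holds)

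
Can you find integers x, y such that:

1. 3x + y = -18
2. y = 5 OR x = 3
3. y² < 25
No

The full constraint system is jointly infeasible over the integers. Each constraint and what it forces:

  - 3x + y = -18: is a linear equation tying the variables together
  - y = 5 OR x = 3: forces a choice: either y = 5 or x = 3
  - y² < 25: restricts y to |y| ≤ 4

Split on the disjunction (y = 5 OR x = 3):
  • If y = 5: this contradicts y² < 25, which requires |y| ≤ 4.
  • If x = 3: the equation forces y = -27, but y² < 25 requires |y| ≤ 4.
Both branches are infeasible, so the system has no integer solution.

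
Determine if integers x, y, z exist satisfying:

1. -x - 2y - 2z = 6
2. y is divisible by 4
Yes

Take x = -6, y = 0, z = 0. Substituting into each constraint:
  (1) 6 - 2(0) - 2(0) = 6 ✓
  (2) 0 = 4 × 0, remainder 0 ✓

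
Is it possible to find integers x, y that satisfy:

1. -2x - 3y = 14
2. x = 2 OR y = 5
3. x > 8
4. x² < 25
No

A contradictory subset is {-2x - 3y = 14, x = 2 OR y = 5, x > 8}. No integer assignment can satisfy these jointly:

  - -2x - 3y = 14: is a linear equation tying the variables together
  - x = 2 OR y = 5: forces a choice: either x = 2 or y = 5
  - x > 8: bounds one variable relative to a constant

Split on the disjunction (x = 2 OR y = 5):
  • If x = 2: this contradicts the bound x ≥ 9.
  • If y = 5: with y = 5, every remaining term of the linear equation is divisible by 2, so the left side is ≡ 0 (mod 2); but the right side 29 ≡ 1 (mod 2). No integers can satisfy it.
Both branches are infeasible, so the system has no integer solution.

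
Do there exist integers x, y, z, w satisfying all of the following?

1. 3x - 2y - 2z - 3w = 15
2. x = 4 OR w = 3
Yes

Take x = 0, y = 0, z = -12, w = 3. Substituting into each constraint:
  (1) 3(0) - 2(0) - 2(-12) - 3(3) = 15 ✓
  (2) w = 3, target 3 ✓ (second branch holds)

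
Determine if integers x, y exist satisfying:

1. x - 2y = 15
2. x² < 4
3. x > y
Yes

Take x = -1, y = -8. Substituting into each constraint:
  (1) (-1) - 2(-8) = 15 ✓
  (2) x² = (-1)² = 1, and 1 < 4 ✓
  (3) -1 > -8 ✓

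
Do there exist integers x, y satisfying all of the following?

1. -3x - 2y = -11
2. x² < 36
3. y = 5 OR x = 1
Yes

Take x = 1, y = 4. Substituting into each constraint:
  (1) -3(1) - 2(4) = -11 ✓
  (2) x² = (1)² = 1, and 1 < 36 ✓
  (3) x = 1, target 1 ✓ (second branch holds)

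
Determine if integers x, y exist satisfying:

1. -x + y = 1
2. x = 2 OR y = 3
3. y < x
No

A contradictory subset is {-x + y = 1, y < x}. No integer assignment can satisfy these jointly:

  - -x + y = 1: is a linear equation tying the variables together
  - y < x: bounds one variable relative to another variable

From the equation, x − y = -1, i.e. x − y = -1; but x > y requires x − y ≥ 1. Contradiction.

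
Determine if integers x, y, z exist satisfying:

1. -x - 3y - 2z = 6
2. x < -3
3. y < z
Yes

Take x = -8, y = 0, z = 1. Substituting into each constraint:
  (1) 8 - 3(0) - 2(1) = 6 ✓
  (2) -8 < -3 ✓
  (3) 0 < 1 ✓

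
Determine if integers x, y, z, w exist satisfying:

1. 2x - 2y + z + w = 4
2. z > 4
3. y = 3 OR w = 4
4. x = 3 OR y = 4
Yes

Take x = 1, y = 4, z = 6, w = 4. Substituting into each constraint:
  (1) 2(1) - 2(4) + 6 + 4 = 4 ✓
  (2) 6 > 4 ✓
  (3) w = 4, target 4 ✓ (second branch holds)
  (4) y = 4, target 4 ✓ (second branch holds)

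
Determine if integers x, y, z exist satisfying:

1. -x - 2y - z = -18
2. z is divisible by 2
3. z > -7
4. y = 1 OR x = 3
Yes

Take x = 16, y = 1, z = 0. Substituting into each constraint:
  (1) (-16) - 2(1) + 0 = -18 ✓
  (2) 0 = 2 × 0, remainder 0 ✓
  (3) 0 > -7 ✓
  (4) y = 1, target 1 ✓ (first branch holds)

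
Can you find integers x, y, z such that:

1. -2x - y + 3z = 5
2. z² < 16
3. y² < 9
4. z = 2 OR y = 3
Yes

Take x = 0, y = 1, z = 2. Substituting into each constraint:
  (1) -2(0) + (-1) + 3(2) = 5 ✓
  (2) z² = (2)² = 4, and 4 < 16 ✓
  (3) y² = (1)² = 1, and 1 < 9 ✓
  (4) z = 2, target 2 ✓ (first branch holds)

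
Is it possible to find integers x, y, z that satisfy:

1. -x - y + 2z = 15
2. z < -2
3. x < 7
Yes

Take x = 0, y = -21, z = -3. Substituting into each constraint:
  (1) 0 + 21 + 2(-3) = 15 ✓
  (2) -3 < -2 ✓
  (3) 0 < 7 ✓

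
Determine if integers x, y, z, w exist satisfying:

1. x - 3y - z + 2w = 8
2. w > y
Yes

Take x = 5, y = -1, z = 0, w = 0. Substituting into each constraint:
  (1) 5 - 3(-1) + 0 + 2(0) = 8 ✓
  (2) 0 > -1 ✓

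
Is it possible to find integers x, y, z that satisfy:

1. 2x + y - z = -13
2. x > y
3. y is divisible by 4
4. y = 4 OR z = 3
Yes

Take x = -3, y = -4, z = 3. Substituting into each constraint:
  (1) 2(-3) + (-4) + (-3) = -13 ✓
  (2) -3 > -4 ✓
  (3) -4 = 4 × -1, remainder 0 ✓
  (4) z = 3, target 3 ✓ (second branch holds)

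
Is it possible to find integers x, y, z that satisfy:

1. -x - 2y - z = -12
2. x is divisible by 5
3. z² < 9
Yes

Take x = 0, y = 5, z = 2. Substituting into each constraint:
  (1) 0 - 2(5) + (-2) = -12 ✓
  (2) 0 = 5 × 0, remainder 0 ✓
  (3) z² = (2)² = 4, and 4 < 9 ✓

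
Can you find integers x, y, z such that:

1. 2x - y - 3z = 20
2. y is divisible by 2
Yes

Take x = 0, y = -2, z = -6. Substituting into each constraint:
  (1) 2(0) + 2 - 3(-6) = 20 ✓
  (2) -2 = 2 × -1, remainder 0 ✓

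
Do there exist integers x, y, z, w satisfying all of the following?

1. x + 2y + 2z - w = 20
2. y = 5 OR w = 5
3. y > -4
Yes

Take x = 0, y = 5, z = 5, w = 0. Substituting into each constraint:
  (1) 0 + 2(5) + 2(5) + 0 = 20 ✓
  (2) y = 5, target 5 ✓ (first branch holds)
  (3) 5 > -4 ✓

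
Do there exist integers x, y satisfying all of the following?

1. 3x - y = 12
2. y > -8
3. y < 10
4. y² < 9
Yes

Take x = 4, y = 0. Substituting into each constraint:
  (1) 3(4) + 0 = 12 ✓
  (2) 0 > -8 ✓
  (3) 0 < 10 ✓
  (4) y² = (0)² = 0, and 0 < 9 ✓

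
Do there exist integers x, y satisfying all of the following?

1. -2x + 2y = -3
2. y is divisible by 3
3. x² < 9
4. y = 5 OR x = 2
No

Even the single constraint (-2x + 2y = -3) is infeasible over the integers.

  - -2x + 2y = -3: every term on the left is divisible by 2, so the LHS ≡ 0 (mod 2), but the RHS -3 is not — no integer solution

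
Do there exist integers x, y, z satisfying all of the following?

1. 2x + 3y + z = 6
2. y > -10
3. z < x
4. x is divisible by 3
Yes

Take x = 0, y = 3, z = -3. Substituting into each constraint:
  (1) 2(0) + 3(3) + (-3) = 6 ✓
  (2) 3 > -10 ✓
  (3) -3 < 0 ✓
  (4) 0 = 3 × 0, remainder 0 ✓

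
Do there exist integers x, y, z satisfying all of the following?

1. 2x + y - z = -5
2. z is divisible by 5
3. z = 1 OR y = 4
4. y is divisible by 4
Yes

Take x = -7, y = 4, z = -5. Substituting into each constraint:
  (1) 2(-7) + 4 + 5 = -5 ✓
  (2) -5 = 5 × -1, remainder 0 ✓
  (3) y = 4, target 4 ✓ (second branch holds)
  (4) 4 = 4 × 1, remainder 0 ✓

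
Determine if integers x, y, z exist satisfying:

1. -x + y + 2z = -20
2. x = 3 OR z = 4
Yes

Take x = 0, y = -28, z = 4. Substituting into each constraint:
  (1) 0 + (-28) + 2(4) = -20 ✓
  (2) z = 4, target 4 ✓ (second branch holds)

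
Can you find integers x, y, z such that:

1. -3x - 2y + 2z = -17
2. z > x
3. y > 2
Yes

Take x = -1, y = 10, z = 0. Substituting into each constraint:
  (1) -3(-1) - 2(10) + 2(0) = -17 ✓
  (2) 0 > -1 ✓
  (3) 10 > 2 ✓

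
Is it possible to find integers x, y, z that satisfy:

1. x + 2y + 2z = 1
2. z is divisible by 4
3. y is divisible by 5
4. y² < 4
Yes

Take x = 1, y = 0, z = 0. Substituting into each constraint:
  (1) 1 + 2(0) + 2(0) = 1 ✓
  (2) 0 = 4 × 0, remainder 0 ✓
  (3) 0 = 5 × 0, remainder 0 ✓
  (4) y² = (0)² = 0, and 0 < 4 ✓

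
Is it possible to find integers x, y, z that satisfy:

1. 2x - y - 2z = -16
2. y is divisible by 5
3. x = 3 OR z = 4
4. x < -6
Yes

Take x = -9, y = -10, z = 4. Substituting into each constraint:
  (1) 2(-9) + 10 - 2(4) = -16 ✓
  (2) -10 = 5 × -2, remainder 0 ✓
  (3) z = 4, target 4 ✓ (second branch holds)
  (4) -9 < -6 ✓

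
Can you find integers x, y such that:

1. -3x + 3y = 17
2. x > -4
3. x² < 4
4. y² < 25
No

Even the single constraint (-3x + 3y = 17) is infeasible over the integers.

  - -3x + 3y = 17: every term on the left is divisible by 3, so the LHS ≡ 0 (mod 3), but the RHS 17 is not — no integer solution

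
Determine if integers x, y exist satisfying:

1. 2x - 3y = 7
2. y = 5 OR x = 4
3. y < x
Yes

Take x = 11, y = 5. Substituting into each constraint:
  (1) 2(11) - 3(5) = 7 ✓
  (2) y = 5, target 5 ✓ (first branch holds)
  (3) 5 < 11 ✓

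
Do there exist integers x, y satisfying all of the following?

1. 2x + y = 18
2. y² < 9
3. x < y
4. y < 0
No

A contradictory subset is {2x + y = 18, x < y, y < 0}. No integer assignment can satisfy these jointly:

  - 2x + y = 18: is a linear equation tying the variables together
  - x < y: bounds one variable relative to another variable
  - y < 0: bounds one variable relative to a constant

Propagating the comparison: x < y and y ≤ -1 give x ≤ -2. Range argument: with x ∈ [−∞, -2], y ∈ [−∞, -1], the left side of the equation is at most -5, but the right side is 18 > -5. No integer solution exists.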